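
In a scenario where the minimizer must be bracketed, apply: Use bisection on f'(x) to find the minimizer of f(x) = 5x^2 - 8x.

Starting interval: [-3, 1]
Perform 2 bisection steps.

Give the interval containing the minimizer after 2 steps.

Finding critical point of f(x) = 5x^2 - 8x using bisection on f'(x) = 10x + -8.
f'(x) = 0 when x = 4/5.
Starting interval: [-3, 1]
Step 1: mid = -1, f'(mid) = -18, new interval = [-1, 1]
Step 2: mid = 0, f'(mid) = -8, new interval = [0, 1]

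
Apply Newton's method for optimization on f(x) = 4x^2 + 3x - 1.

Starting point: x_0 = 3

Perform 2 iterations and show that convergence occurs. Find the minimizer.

f(x) = 4x^2 + 3x - 1, f'(x) = 8x + (3), f''(x) = 8
Step 1: f'(3) = 27, x_1 = 3 - 27/8 = -3/8
Step 2: f'(-3/8) = 0, x_2 = -3/8 (converged)
Newton's method converges in 1 step for quadratics.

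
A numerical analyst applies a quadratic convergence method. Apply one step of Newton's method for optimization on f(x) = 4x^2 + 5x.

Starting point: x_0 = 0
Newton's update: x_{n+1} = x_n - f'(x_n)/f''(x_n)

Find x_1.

f(x) = 4x^2 + 5x
f'(x) = 8x + (5), f''(x) = 8
Newton step: x_1 = x_0 - f'(x_0)/f''(x_0)
f'(0) = 5
x_1 = 0 - 5/8 = -5/8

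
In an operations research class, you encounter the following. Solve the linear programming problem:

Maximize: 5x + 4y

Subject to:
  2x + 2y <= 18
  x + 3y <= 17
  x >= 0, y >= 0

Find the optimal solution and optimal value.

Feasible vertices: (0, 0), (0, 17/3), (5, 4), (9, 0)
Objective 5x + 4y at each:
  (0, 0): 0
  (0, 17/3): 68/3
  (5, 4): 41
  (9, 0): 45
Maximum is 45 at (9, 0).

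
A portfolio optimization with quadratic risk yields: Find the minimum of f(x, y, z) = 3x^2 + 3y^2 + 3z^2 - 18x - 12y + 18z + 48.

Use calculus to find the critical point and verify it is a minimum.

f(x,y,z) = 3x^2 + 3y^2 + 3z^2 - 18x - 12y + 18z + 48
df/dx = 6x + (-18) = 0 => x = 3
df/dy = 6y + (-12) = 0 => y = 2
df/dz = 6z + (18) = 0 => z = -3
f(3,2,-3) = 3*(3)^2 + 3*(2)^2 + 3*(-3)^2 + -18*(3) + -12*(2) + 18*(-3) + 48 = -18
Hessian is diagonal with entries 6, 6, 6 > 0, confirmed minimum.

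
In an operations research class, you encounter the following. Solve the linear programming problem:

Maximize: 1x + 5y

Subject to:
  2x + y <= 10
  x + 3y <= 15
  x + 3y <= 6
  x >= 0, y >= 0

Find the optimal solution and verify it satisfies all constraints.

Feasible vertices: (0, 0), (0, 2), (24/5, 2/5), (5, 0)
Objective 1x + 5y at each vertex:
  (0, 0): 0
  (0, 2): 10
  (24/5, 2/5): 34/5
  (5, 0): 5
Maximum is 10 at (0, 2).
Verify constraints at (x, y) = (0, 2):
  2*0 + 1*2 = 2 <= 10
  1*0 + 3*2 = 6 <= 15
  1*0 + 3*2 = 6 <= 6 (active)
  x = 0 >= 0, y = 2 >= 0. All constraints satisfied.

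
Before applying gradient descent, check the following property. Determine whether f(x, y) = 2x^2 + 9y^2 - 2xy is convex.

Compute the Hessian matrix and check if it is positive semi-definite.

f(x,y) = 2x^2 + 9y^2 - 2xy
Hessian H = [[4, -2], [-2, 18]]
trace(H) = 22, det(H) = 68
Eigenvalues: (22 +/- sqrt(212)) / 2 = 18.28, 3.72
Since both eigenvalues > 0, f is convex.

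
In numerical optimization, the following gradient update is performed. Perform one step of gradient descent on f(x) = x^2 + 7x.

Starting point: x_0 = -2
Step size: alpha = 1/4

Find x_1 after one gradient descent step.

f(x) = x^2 + 7x
f'(x) = 2x + 7
f'(-2) = 2*-2 + (7) = 3
x_1 = x_0 - alpha * f'(x_0) = -2 - 1/4 * 3 = -11/4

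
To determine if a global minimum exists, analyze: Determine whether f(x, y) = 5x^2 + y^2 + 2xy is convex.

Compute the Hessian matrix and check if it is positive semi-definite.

f(x,y) = 5x^2 + y^2 + 2xy
Hessian H = [[10, 2], [2, 2]]
trace(H) = 12, det(H) = 16
Eigenvalues: (12 +/- sqrt(80)) / 2 = 10.47, 1.528
Since both eigenvalues > 0, f is convex.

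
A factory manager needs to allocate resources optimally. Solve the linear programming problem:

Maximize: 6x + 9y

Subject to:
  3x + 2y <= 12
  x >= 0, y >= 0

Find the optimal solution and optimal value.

The feasible region has vertices at [(0, 0), (4, 0), (0, 6)].
Checking objective 6x + 9y at each vertex:
  (0, 0): 6*0 + 9*0 = 0
  (4, 0): 6*4 + 9*0 = 24
  (0, 6): 6*0 + 9*6 = 54
Maximum is 54 at (0, 6).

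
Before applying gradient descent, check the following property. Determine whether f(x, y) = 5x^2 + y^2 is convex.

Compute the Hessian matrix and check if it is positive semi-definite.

f(x,y) = 5x^2 + y^2
Hessian H = [[10, 0], [0, 2]]
trace(H) = 12, det(H) = 20
Eigenvalues: (12 +/- sqrt(64)) / 2 = 10, 2
Since both eigenvalues > 0, f is convex.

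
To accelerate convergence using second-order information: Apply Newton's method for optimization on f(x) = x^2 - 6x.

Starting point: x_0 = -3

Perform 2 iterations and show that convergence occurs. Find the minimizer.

f(x) = x^2 - 6x, f'(x) = 2x + (-6), f''(x) = 2
Step 1: f'(-3) = -12, x_1 = -3 - -12/2 = 3
Step 2: f'(3) = 0, x_2 = 3 (converged)
Newton's method converges in 1 step for quadratics.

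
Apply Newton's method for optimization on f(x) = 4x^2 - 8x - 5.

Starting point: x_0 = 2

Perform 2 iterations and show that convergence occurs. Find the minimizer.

f(x) = 4x^2 - 8x - 5, f'(x) = 8x + (-8), f''(x) = 8
Step 1: f'(2) = 8, x_1 = 2 - 8/8 = 1
Step 2: f'(1) = 0, x_2 = 1 (converged)
Newton's method converges in 1 step for quadratics.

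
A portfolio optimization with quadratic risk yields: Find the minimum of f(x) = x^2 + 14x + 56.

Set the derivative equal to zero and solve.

f(x) = x^2 + 14x + 56
f'(x) = 2x + (14) = 0
x = -14/2 = -7
f(-7) = 7
Since f''(x) = 2 > 0, this is a minimum.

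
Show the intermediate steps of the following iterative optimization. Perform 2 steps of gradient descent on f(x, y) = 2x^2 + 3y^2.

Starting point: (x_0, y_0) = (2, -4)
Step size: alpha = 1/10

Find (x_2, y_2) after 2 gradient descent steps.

f(x,y) = 2x^2 + 3y^2
grad_x = 4x + 0y, grad_y = 6y + 0x
Step 1: grad = (8, -24), (6/5, -8/5)
Step 2: grad = (24/5, -48/5), (18/25, -16/25)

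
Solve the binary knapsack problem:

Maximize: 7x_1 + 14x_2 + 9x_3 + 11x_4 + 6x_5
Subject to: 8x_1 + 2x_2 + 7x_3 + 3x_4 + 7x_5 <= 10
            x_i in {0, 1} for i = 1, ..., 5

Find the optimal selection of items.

Items: item 1 (v=7, w=8), item 2 (v=14, w=2), item 3 (v=9, w=7), item 4 (v=11, w=3), item 5 (v=6, w=7)
Capacity: 10
Checking all 32 subsets (w = total weight, v = total value):
  {}: w = 0, v = 0
  {1}: w = 8, v = 7
  {2}: w = 2, v = 14
  {3}: w = 7, v = 9
  {4}: w = 3, v = 11
  {5}: w = 7, v = 6
  {1, 2}: w = 10, v = 21
  {1, 3}: w = 15 > 10, infeasible
  {1, 4}: w = 11 > 10, infeasible
  {1, 5}: w = 15 > 10, infeasible
  {2, 3}: w = 9, v = 23
  {2, 4}: w = 5, v = 25
  {2, 5}: w = 9, v = 20
  {3, 4}: w = 10, v = 20
  {3, 5}: w = 14 > 10, infeasible
  {4, 5}: w = 10, v = 17
  {1, 2, 3}: w = 17 > 10, infeasible
  {1, 2, 4}: w = 13 > 10, infeasible
  {1, 2, 5}: w = 17 > 10, infeasible
  {1, 3, 4}: w = 18 > 10, infeasible
  {1, 3, 5}: w = 22 > 10, infeasible
  {1, 4, 5}: w = 18 > 10, infeasible
  {2, 3, 4}: w = 12 > 10, infeasible
  {2, 3, 5}: w = 16 > 10, infeasible
  {2, 4, 5}: w = 12 > 10, infeasible
  {3, 4, 5}: w = 17 > 10, infeasible
  {1, 2, 3, 4}: w = 20 > 10, infeasible
  {1, 2, 3, 5}: w = 24 > 10, infeasible
  {1, 2, 4, 5}: w = 20 > 10, infeasible
  {1, 3, 4, 5}: w = 25 > 10, infeasible
  {2, 3, 4, 5}: w = 19 > 10, infeasible
  {1, 2, 3, 4, 5}: w = 27 > 10, infeasible
Best feasible subset: items [2, 4]
Total weight: 5 <= 10, total value: 25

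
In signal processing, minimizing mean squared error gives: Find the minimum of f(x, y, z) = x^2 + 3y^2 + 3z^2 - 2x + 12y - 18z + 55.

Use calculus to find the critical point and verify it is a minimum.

f(x,y,z) = x^2 + 3y^2 + 3z^2 - 2x + 12y - 18z + 55
df/dx = 2x + (-2) = 0 => x = 1
df/dy = 6y + (12) = 0 => y = -2
df/dz = 6z + (-18) = 0 => z = 3
f(1,-2,3) = 1*(1)^2 + 3*(-2)^2 + 3*(3)^2 + -2*(1) + 12*(-2) + -18*(3) + 55 = 15
Hessian is diagonal with entries 2, 6, 6 > 0, confirmed minimum.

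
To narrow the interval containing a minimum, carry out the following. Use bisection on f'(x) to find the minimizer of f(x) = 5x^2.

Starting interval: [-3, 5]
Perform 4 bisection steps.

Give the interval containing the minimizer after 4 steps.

Finding critical point of f(x) = 5x^2 using bisection on f'(x) = 10x + 0.
f'(x) = 0 when x = 0.
Starting interval: [-3, 5]
Step 1: mid = 1, f'(mid) = 10, new interval = [-3, 1]
Step 2: mid = -1, f'(mid) = -10, new interval = [-1, 1]
Step 3: mid = 0, f'(mid) = 0, new interval = [0, 0]
Step 4: mid = 0, f'(mid) = 0, new interval = [0, 0]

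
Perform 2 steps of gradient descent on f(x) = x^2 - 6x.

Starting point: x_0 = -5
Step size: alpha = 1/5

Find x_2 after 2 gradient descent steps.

f(x) = x^2 - 6x, f'(x) = 2x + (-6)
Step 1: f'(-5) = -16, x_1 = -5 - 1/5 * -16 = -9/5
Step 2: f'(-9/5) = -48/5, x_2 = -9/5 - 1/5 * -48/5 = 3/25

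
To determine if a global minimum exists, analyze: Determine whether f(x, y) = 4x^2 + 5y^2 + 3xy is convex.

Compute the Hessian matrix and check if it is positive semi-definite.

f(x,y) = 4x^2 + 5y^2 + 3xy
Hessian H = [[8, 3], [3, 10]]
trace(H) = 18, det(H) = 71
Eigenvalues: (18 +/- sqrt(40)) / 2 = 12.16, 5.838
Since both eigenvalues > 0, f is convex.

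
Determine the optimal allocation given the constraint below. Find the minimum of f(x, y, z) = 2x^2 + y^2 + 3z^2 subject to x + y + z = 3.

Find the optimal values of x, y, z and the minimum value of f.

Using Lagrange multipliers on f = 2x^2 + y^2 + 3z^2 with constraint x + y + z = 3:
Conditions: 2*2*x = lambda, 2*1*y = lambda, 2*3*z = lambda
So x = lambda/4, y = lambda/2, z = lambda/6
Substituting into constraint: lambda * (11/12) = 3
lambda = 36/11
x = 9/11, y = 18/11, z = 6/11
Minimum value = 54/11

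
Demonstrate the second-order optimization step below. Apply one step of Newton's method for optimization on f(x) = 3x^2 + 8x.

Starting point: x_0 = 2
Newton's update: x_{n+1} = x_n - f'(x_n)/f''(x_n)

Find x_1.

f(x) = 3x^2 + 8x
f'(x) = 6x + (8), f''(x) = 6
Newton step: x_1 = x_0 - f'(x_0)/f''(x_0)
f'(2) = 20
x_1 = 2 - 20/6 = -4/3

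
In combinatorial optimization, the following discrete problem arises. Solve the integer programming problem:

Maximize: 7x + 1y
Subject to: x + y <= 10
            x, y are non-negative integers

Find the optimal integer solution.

Objective: 7x + 1y, constraint: x + y <= 10
Coefficient of x is 7 >= coefficient of y is 1, so allocate the entire budget to x.
Optimal: x = 10, y = 0, value = 70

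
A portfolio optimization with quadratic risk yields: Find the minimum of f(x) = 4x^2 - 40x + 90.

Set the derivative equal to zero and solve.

f(x) = 4x^2 - 40x + 90
f'(x) = 8x + (-40) = 0
x = 40/8 = 5
f(5) = -10
Since f''(x) = 8 > 0, this is a minimum.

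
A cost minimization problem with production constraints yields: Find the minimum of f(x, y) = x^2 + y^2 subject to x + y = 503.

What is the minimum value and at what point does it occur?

Substitute y = 503 - x into f(x,y) = x^2 + y^2:
g(x) = x^2 + (503 - x)^2 = 2x^2 - 1006x + 253009
g'(x) = 4x - 1006 = 0  =>  x = 503/2
y = 503 - 503/2 = 503/2
Minimum value = (503/2)^2 + (503/2)^2 = 253009/2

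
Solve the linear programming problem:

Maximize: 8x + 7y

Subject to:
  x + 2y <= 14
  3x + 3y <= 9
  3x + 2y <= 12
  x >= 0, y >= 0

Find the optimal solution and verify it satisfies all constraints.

Feasible vertices: (0, 0), (0, 3), (3, 0)
Objective 8x + 7y at each vertex:
  (0, 0): 0
  (0, 3): 21
  (3, 0): 24
Maximum is 24 at (3, 0).
Verify constraints at (x, y) = (3, 0):
  1*3 + 2*0 = 3 <= 14
  3*3 + 3*0 = 9 <= 9 (active)
  3*3 + 2*0 = 9 <= 12
  x = 3 >= 0, y = 0 >= 0. All constraints satisfied.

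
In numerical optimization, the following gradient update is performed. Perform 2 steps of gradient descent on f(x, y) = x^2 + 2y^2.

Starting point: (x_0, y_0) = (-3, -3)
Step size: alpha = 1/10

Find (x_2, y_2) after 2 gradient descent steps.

f(x,y) = x^2 + 2y^2
grad_x = 2x + 0y, grad_y = 4y + 0x
Step 1: grad = (-6, -12), (-12/5, -9/5)
Step 2: grad = (-24/5, -36/5), (-48/25, -27/25)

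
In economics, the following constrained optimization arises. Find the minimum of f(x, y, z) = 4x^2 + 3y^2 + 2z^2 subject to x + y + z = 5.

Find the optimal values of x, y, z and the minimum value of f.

Using Lagrange multipliers on f = 4x^2 + 3y^2 + 2z^2 with constraint x + y + z = 5:
Conditions: 2*4*x = lambda, 2*3*y = lambda, 2*2*z = lambda
So x = lambda/8, y = lambda/6, z = lambda/4
Substituting into constraint: lambda * (13/24) = 5
lambda = 120/13
x = 15/13, y = 20/13, z = 30/13
Minimum value = 300/13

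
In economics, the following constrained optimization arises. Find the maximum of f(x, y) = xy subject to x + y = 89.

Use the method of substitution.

Substitute y = 89 - x into f(x,y) = xy:
g(x) = x(89 - x) = 89x - x^2
g'(x) = 89 - 2x = 0  =>  x = 89/2
y = 89 - 89/2 = 89/2
Maximum value = (89/2) * (89/2) = 7921/4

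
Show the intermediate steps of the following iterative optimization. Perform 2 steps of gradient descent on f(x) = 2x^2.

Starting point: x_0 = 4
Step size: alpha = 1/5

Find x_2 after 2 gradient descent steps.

f(x) = 2x^2, f'(x) = 4x + (0)
Step 1: f'(4) = 16, x_1 = 4 - 1/5 * 16 = 4/5
Step 2: f'(4/5) = 16/5, x_2 = 4/5 - 1/5 * 16/5 = 4/25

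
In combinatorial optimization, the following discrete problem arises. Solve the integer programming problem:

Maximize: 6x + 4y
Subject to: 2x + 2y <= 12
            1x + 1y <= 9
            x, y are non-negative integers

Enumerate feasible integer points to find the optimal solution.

Constraint 1: 2x + 2y <= 12
Constraint 2: 1x + 1y <= 9
Feasible x range (need y >= 0): 0 <= x <= min(12/2, 9/1) => x in {0, ..., 6}.
Enumerate feasible integer points row by row (the coefficient of y is 4 > 0, so for each x the largest feasible y gives the best value):
  x = 0: y <= min((12 - 2*0)/2, (9 - 1*0)/1) => y in {0, ..., 6}; best 6*0 + 4*6 = 24
  x = 1: y <= min((12 - 2*1)/2, (9 - 1*1)/1) => y in {0, ..., 5}; best 6*1 + 4*5 = 26
  x = 2: y <= min((12 - 2*2)/2, (9 - 1*2)/1) => y in {0, ..., 4}; best 6*2 + 4*4 = 28
  x = 3: y <= min((12 - 2*3)/2, (9 - 1*3)/1) => y in {0, ..., 3}; best 6*3 + 4*3 = 30
  x = 4: y <= min((12 - 2*4)/2, (9 - 1*4)/1) => y in {0, ..., 2}; best 6*4 + 4*2 = 32
  x = 5: y <= min((12 - 2*5)/2, (9 - 1*5)/1) => y in {0, ..., 1}; best 6*5 + 4*1 = 34
  x = 6: y <= min((12 - 2*6)/2, (9 - 1*6)/1) => y in {0}; best 6*6 + 4*0 = 36
The maximum 6x + 4y = 36 is achieved at x = 6, y = 0.
Check: 2*6 + 2*0 = 12 <= 12 and 1*6 + 1*0 = 6 <= 9.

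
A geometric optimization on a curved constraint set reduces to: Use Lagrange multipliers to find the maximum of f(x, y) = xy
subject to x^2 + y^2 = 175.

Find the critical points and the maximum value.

Lagrange conditions: y = 2*lambda*x and x = 2*lambda*y
If x = 0 then y = 0, violating the constraint, so x, y != 0.
Dividing: y/x = x/y => x^2 = y^2 => y = x or y = -x
Constraint: 2x^2 = 175 => x^2 = 175/2 => x = +/-sqrt(175/2)
Critical points: (sqrt(175/2), sqrt(175/2)), (-sqrt(175/2), -sqrt(175/2)), (sqrt(175/2), -sqrt(175/2)), (-sqrt(175/2), sqrt(175/2))
  y = x:  xy = x^2 = 175/2  at (sqrt(175/2), sqrt(175/2)) and (-sqrt(175/2), -sqrt(175/2))
  y = -x: xy = -x^2 = -175/2 at (sqrt(175/2), -sqrt(175/2)) and (-sqrt(175/2), sqrt(175/2))
Maximum xy = 175/2 at (sqrt(175/2), sqrt(175/2)) and (-sqrt(175/2), -sqrt(175/2))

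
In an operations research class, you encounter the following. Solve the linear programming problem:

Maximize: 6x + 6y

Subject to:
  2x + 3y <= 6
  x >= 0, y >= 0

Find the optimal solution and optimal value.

The feasible region has vertices at [(0, 0), (3, 0), (0, 2)].
Checking objective 6x + 6y at each vertex:
  (0, 0): 6*0 + 6*0 = 0
  (3, 0): 6*3 + 6*0 = 18
  (0, 2): 6*0 + 6*2 = 12
Maximum is 18 at (3, 0).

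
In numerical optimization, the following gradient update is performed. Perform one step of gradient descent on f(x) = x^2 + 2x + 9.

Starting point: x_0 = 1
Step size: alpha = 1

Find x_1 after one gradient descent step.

f(x) = x^2 + 2x + 9
f'(x) = 2x + 2
f'(1) = 2*1 + (2) = 4
x_1 = x_0 - alpha * f'(x_0) = 1 - 1 * 4 = -3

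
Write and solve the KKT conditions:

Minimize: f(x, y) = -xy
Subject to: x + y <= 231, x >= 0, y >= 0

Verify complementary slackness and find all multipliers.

Problem: min -xy s.t. x + y <= 231 (multiplier lambda), x >= 0 (mu_x), y >= 0 (mu_y)
KKT stationarity: -y + lambda - mu_x = 0, -x + lambda - mu_y = 0, with lambda, mu_x, mu_y >= 0
Complementary slackness: lambda*(x + y - 231) = 0, mu_x*x = 0, mu_y*y = 0
If lambda = 0: y = -mu_x <= 0 and x = -mu_y <= 0 force x = y = 0 with f = 0; but x = y = 231/2 is feasible with f = -53361/4 < 0, so this is not the minimum. Hence lambda > 0 and x + y = 231.
Try x > 0, y > 0 (so mu_x = mu_y = 0): y = lambda, x = lambda => x = y = lambda
x + y = 231 => 2*lambda = 231 => lambda = 231/2
x* = y* = 231/2 > 0, consistent with mu_x = mu_y = 0.
(Any feasible point with x = 0 or y = 0 has f = 0 > -53361/4, so the minimum is not on those boundaries.)
min(-xy) = -53361/4 (i.e. max xy = 53361/4)
Multipliers: lambda = 231/2, mu_x = 0, mu_y = 0
Complementary slackness: lambda*(x + y - 231) = 231/2*(231/2 + 231/2 - 231) = 0, mu_x*x = 0*231/2 = 0, mu_y*y = 0*231/2 = 0. Satisfied.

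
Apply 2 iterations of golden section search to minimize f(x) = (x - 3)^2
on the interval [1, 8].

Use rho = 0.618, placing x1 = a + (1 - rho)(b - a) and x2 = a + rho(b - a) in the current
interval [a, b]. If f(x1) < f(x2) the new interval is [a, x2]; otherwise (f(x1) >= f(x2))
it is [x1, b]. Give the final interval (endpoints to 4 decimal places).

Golden section search for min of f(x) = (x - 3)^2 on [1, 8].
Each step: x1 = a + (1 - rho)(b - a), x2 = a + rho(b - a); if f(x1) < f(x2) keep [a, x2], otherwise keep [x1, b].
Step 1: [1.0000, 8.0000], x1=3.6740 (f=0.4543), x2=5.3260 (f=5.4103); f(x1) < f(x2) => keep [1.0000, 5.3260]
Step 2: [1.0000, 5.3260], x1=2.6525 (f=0.1207), x2=3.6735 (f=0.4536); f(x1) < f(x2) => keep [1.0000, 3.6735]
Final interval: [1.0000, 3.6735]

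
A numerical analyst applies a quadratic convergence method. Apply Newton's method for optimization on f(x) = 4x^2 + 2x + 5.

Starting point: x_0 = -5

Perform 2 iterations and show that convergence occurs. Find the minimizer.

f(x) = 4x^2 + 2x + 5, f'(x) = 8x + (2), f''(x) = 8
Step 1: f'(-5) = -38, x_1 = -5 - -38/8 = -1/4
Step 2: f'(-1/4) = 0, x_2 = -1/4 (converged)
Newton's method converges in 1 step for quadratics.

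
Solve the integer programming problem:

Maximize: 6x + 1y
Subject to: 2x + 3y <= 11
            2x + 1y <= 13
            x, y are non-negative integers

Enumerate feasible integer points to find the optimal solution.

Constraint 1: 2x + 3y <= 11
Constraint 2: 2x + 1y <= 13
Feasible x range (need y >= 0): 0 <= x <= min(11/2, 13/2) => x in {0, ..., 5}.
Enumerate feasible integer points row by row (the coefficient of y is 1 > 0, so for each x the largest feasible y gives the best value):
  x = 0: y <= min((11 - 2*0)/3, (13 - 2*0)/1) => y in {0, ..., 3}; best 6*0 + 1*3 = 3
  x = 1: y <= min((11 - 2*1)/3, (13 - 2*1)/1) => y in {0, ..., 3}; best 6*1 + 1*3 = 9
  x = 2: y <= min((11 - 2*2)/3, (13 - 2*2)/1) => y in {0, ..., 2}; best 6*2 + 1*2 = 14
  x = 3: y <= min((11 - 2*3)/3, (13 - 2*3)/1) => y in {0, ..., 1}; best 6*3 + 1*1 = 19
  x = 4: y <= min((11 - 2*4)/3, (13 - 2*4)/1) => y in {0, ..., 1}; best 6*4 + 1*1 = 25
  x = 5: y <= min((11 - 2*5)/3, (13 - 2*5)/1) => y in {0}; best 6*5 + 1*0 = 30
The maximum 6x + 1y = 30 is achieved at x = 5, y = 0.
Check: 2*5 + 3*0 = 10 <= 11 and 2*5 + 1*0 = 10 <= 13.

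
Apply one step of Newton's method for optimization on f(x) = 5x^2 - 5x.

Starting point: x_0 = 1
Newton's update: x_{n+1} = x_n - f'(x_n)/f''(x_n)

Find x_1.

f(x) = 5x^2 - 5x
f'(x) = 10x + (-5), f''(x) = 10
Newton step: x_1 = x_0 - f'(x_0)/f''(x_0)
f'(1) = 5
x_1 = 1 - 5/10 = 1/2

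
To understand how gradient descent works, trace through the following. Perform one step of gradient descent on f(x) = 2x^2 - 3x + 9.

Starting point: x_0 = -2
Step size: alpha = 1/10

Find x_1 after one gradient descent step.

f(x) = 2x^2 - 3x + 9
f'(x) = 4x - 3
f'(-2) = 4*-2 + (-3) = -11
x_1 = x_0 - alpha * f'(x_0) = -2 - 1/10 * -11 = -9/10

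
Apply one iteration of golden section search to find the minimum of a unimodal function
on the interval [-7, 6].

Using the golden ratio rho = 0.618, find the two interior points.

Golden section search on [-7, 6].
Golden ratio rho = 0.618 (approx).
Interior points:
  x_1 = -7 + (1-0.618)*13 = -2.0340
  x_2 = -7 + 0.618*13 = 1.0340
Compare f(x_1) and f(x_2) to determine which subinterval to keep.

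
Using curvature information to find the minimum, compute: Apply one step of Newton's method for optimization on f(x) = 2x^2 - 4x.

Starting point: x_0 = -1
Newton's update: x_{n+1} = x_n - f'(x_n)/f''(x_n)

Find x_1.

f(x) = 2x^2 - 4x
f'(x) = 4x + (-4), f''(x) = 4
Newton step: x_1 = x_0 - f'(x_0)/f''(x_0)
f'(-1) = -8
x_1 = -1 - -8/4 = 1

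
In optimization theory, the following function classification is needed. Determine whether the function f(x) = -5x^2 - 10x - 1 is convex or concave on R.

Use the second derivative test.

f(x) = -5x^2 - 10x - 1
f'(x) = -10x - 10
f''(x) = -10
Since f''(x) = -10 < 0 for all x, f is concave on R.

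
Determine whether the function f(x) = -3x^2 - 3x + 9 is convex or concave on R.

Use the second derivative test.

f(x) = -3x^2 - 3x + 9
f'(x) = -6x - 3
f''(x) = -6
Since f''(x) = -6 < 0 for all x, f is concave on R.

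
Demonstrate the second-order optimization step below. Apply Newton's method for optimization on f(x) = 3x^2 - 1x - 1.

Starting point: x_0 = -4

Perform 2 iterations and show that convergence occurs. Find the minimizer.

f(x) = 3x^2 - 1x - 1, f'(x) = 6x + (-1), f''(x) = 6
Step 1: f'(-4) = -25, x_1 = -4 - -25/6 = 1/6
Step 2: f'(1/6) = 0, x_2 = 1/6 (converged)
Newton's method converges in 1 step for quadratics.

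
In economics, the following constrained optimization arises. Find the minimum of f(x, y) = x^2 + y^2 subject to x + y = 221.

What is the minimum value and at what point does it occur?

Substitute y = 221 - x into f(x,y) = x^2 + y^2:
g(x) = x^2 + (221 - x)^2 = 2x^2 - 442x + 48841
g'(x) = 4x - 442 = 0  =>  x = 221/2
y = 221 - 221/2 = 221/2
Minimum value = (221/2)^2 + (221/2)^2 = 48841/2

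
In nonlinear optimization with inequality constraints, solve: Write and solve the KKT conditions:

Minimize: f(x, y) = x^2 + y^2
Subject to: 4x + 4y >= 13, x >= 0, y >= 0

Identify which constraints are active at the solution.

KKT conditions for min x^2 + y^2 s.t. 4x + 4y >= 13, x >= 0, y >= 0:
Stationarity: 2x = mu*4 + mu_x, 2y = mu*4 + mu_y, with mu, mu_x, mu_y >= 0
Complementary slackness: mu*(4x + 4y - 13) = 0, mu_x*x = 0, mu_y*y = 0
(0, 0) is infeasible (4*0 + 4*0 < 13), so if mu = 0 stationarity would force x = mu_x/2 >= 0, y = mu_y/2 >= 0 with mu_x*x = mu_y*y = 0, i.e. x = y = 0: contradiction. Hence mu > 0 and 4x + 4y = 13 is active.
Try x > 0, y > 0 (so mu_x = mu_y = 0): x = 4*mu/2, y = 4*mu/2
Substitute: 4*(4*mu/2) + 4*(4*mu/2) = 13
  mu*32/2 = 13 => mu = 13/16
x* = 13/8 > 0, y* = 13/8 > 0, consistent with mu_x = mu_y = 0.
f is convex and the constraints are linear, so this KKT point is the global minimum.
f* = 169/32
Active constraints: 4x + 4y >= 13 (holds with equality, mu = 13/16 > 0); x >= 0 and y >= 0 are inactive (mu_x = mu_y = 0).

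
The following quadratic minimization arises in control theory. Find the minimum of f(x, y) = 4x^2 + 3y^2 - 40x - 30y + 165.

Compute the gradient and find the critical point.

f(x,y) = 4x^2 + 3y^2 - 40x - 30y + 165
df/dx = 8x + (-40) = 0  =>  x = 5
df/dy = 6y + (-30) = 0  =>  y = 5
f(5, 5) = 4*(5)^2 + 3*(5)^2 + -40*(5) + -30*(5) + 165 = -10
Hessian is diagonal with entries 8, 6 > 0, so this is a minimum.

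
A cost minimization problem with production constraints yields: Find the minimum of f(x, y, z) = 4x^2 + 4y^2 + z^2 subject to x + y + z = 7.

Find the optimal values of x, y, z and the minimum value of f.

Using Lagrange multipliers on f = 4x^2 + 4y^2 + z^2 with constraint x + y + z = 7:
Conditions: 2*4*x = lambda, 2*4*y = lambda, 2*1*z = lambda
So x = lambda/8, y = lambda/8, z = lambda/2
Substituting into constraint: lambda * (3/4) = 7
lambda = 28/3
x = 7/6, y = 7/6, z = 14/3
Minimum value = 98/3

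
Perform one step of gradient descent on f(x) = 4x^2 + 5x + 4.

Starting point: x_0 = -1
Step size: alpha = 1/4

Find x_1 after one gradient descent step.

f(x) = 4x^2 + 5x + 4
f'(x) = 8x + 5
f'(-1) = 8*-1 + (5) = -3
x_1 = x_0 - alpha * f'(x_0) = -1 - 1/4 * -3 = -1/4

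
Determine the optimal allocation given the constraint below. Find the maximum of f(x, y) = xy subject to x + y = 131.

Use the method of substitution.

Substitute y = 131 - x into f(x,y) = xy:
g(x) = x(131 - x) = 131x - x^2
g'(x) = 131 - 2x = 0  =>  x = 131/2
y = 131 - 131/2 = 131/2
Maximum value = (131/2) * (131/2) = 17161/4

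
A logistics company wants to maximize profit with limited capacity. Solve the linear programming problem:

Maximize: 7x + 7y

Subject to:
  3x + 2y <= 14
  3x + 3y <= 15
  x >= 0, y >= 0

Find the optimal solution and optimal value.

Feasible vertices: (0, 0), (0, 5), (4, 1), (14/3, 0)
Objective 7x + 7y at each:
  (0, 0): 0
  (0, 5): 35
  (4, 1): 35
  (14/3, 0): 98/3
Maximum is 35 at (0, 5).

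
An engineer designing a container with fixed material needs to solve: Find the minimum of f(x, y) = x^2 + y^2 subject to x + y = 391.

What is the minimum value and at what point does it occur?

Substitute y = 391 - x into f(x,y) = x^2 + y^2:
g(x) = x^2 + (391 - x)^2 = 2x^2 - 782x + 152881
g'(x) = 4x - 782 = 0  =>  x = 391/2
y = 391 - 391/2 = 391/2
Minimum value = (391/2)^2 + (391/2)^2 = 152881/2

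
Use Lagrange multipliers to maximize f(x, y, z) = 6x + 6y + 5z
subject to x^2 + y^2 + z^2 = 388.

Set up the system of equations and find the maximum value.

Lagrange conditions: 6 = 2*lambda*x, 6 = 2*lambda*y, 5 = 2*lambda*z
So x:6 = y:6 = z:5, i.e. x = 6t, y = 6t, z = 5t
Constraint: t^2*(6^2 + 6^2 + 5^2) = 388
  t^2 * 97 = 388  =>  t = sqrt(4)
Maximum = 6*6t + 6*6t + 5*5t = 97*sqrt(4) = 194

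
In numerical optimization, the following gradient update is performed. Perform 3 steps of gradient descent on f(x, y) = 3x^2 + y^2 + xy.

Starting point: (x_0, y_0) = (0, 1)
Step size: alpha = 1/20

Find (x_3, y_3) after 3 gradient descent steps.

f(x,y) = 3x^2 + y^2 + xy
grad_x = 6x + 1y, grad_y = 2y + 1x
Step 1: grad = (1, 2), (-1/20, 9/10)
Step 2: grad = (3/5, 7/4), (-2/25, 13/16)
Step 3: grad = (133/400, 309/200), (-773/8000, 2941/4000)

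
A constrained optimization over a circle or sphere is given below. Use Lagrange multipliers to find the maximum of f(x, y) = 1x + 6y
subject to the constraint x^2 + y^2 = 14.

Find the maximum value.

Set up Lagrange conditions: grad f = lambda * grad g
  1 = 2*lambda*x
  6 = 2*lambda*y
From these: x/y = 1/6, so x = 1t, y = 6t for some t.
Substitute into constraint: (1t)^2 + (6t)^2 = 14
  t^2 * 37 = 14
  t = sqrt(14/37)
Maximum = 1*x + 6*y = (1^2 + 6^2)*t = 37 * sqrt(14/37) = sqrt(518)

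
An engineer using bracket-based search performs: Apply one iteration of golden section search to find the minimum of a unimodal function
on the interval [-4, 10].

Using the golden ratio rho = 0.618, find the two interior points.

Golden section search on [-4, 10].
Golden ratio rho = 0.618 (approx).
Interior points:
  x_1 = -4 + (1-0.618)*14 = 1.3480
  x_2 = -4 + 0.618*14 = 4.6520
Compare f(x_1) and f(x_2) to determine which subinterval to keep.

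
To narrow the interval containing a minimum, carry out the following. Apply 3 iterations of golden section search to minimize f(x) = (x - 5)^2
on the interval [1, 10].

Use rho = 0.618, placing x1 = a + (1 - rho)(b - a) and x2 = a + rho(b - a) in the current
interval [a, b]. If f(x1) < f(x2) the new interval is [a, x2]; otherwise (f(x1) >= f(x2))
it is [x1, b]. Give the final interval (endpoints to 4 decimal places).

Golden section search for min of f(x) = (x - 5)^2 on [1, 10].
Each step: x1 = a + (1 - rho)(b - a), x2 = a + rho(b - a); if f(x1) < f(x2) keep [a, x2], otherwise keep [x1, b].
Step 1: [1.0000, 10.0000], x1=4.4380 (f=0.3158), x2=6.5620 (f=2.4398); f(x1) < f(x2) => keep [1.0000, 6.5620]
Step 2: [1.0000, 6.5620], x1=3.1247 (f=3.5168), x2=4.4373 (f=0.3166); f(x1) > f(x2) => keep [3.1247, 6.5620]
Step 3: [3.1247, 6.5620], x1=4.4377 (f=0.3161), x2=5.2489 (f=0.0620); f(x1) > f(x2) => keep [4.4377, 6.5620]
Final interval: [4.4377, 6.5620]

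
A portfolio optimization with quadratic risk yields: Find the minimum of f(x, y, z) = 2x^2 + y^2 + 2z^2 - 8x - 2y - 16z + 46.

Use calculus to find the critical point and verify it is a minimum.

f(x,y,z) = 2x^2 + y^2 + 2z^2 - 8x - 2y - 16z + 46
df/dx = 4x + (-8) = 0 => x = 2
df/dy = 2y + (-2) = 0 => y = 1
df/dz = 4z + (-16) = 0 => z = 4
f(2,1,4) = 2*(2)^2 + 1*(1)^2 + 2*(4)^2 + -8*(2) + -2*(1) + -16*(4) + 46 = 5
Hessian is diagonal with entries 4, 2, 4 > 0, confirmed minimum.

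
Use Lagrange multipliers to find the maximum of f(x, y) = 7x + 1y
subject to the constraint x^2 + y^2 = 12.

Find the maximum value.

Set up Lagrange conditions: grad f = lambda * grad g
  7 = 2*lambda*x
  1 = 2*lambda*y
From these: x/y = 7/1, so x = 7t, y = 1t for some t.
Substitute into constraint: (7t)^2 + (1t)^2 = 12
  t^2 * 50 = 12
  t = sqrt(12/50)
Maximum = 7*x + 1*y = (7^2 + 1^2)*t = 50 * sqrt(12/50) = sqrt(600)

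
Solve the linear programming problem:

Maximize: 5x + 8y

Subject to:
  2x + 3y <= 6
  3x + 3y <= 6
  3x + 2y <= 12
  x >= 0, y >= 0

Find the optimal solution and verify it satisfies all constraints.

Feasible vertices: (0, 0), (0, 2), (2, 0)
Objective 5x + 8y at each vertex:
  (0, 0): 0
  (0, 2): 16
  (2, 0): 10
Maximum is 16 at (0, 2).
Verify constraints at (x, y) = (0, 2):
  2*0 + 3*2 = 6 <= 6 (active)
  3*0 + 3*2 = 6 <= 6 (active)
  3*0 + 2*2 = 4 <= 12
  x = 0 >= 0, y = 2 >= 0. All constraints satisfied.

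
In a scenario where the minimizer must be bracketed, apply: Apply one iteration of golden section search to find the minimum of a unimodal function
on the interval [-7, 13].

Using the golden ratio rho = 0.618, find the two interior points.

Golden section search on [-7, 13].
Golden ratio rho = 0.618 (approx).
Interior points:
  x_1 = -7 + (1-0.618)*20 = 0.6400
  x_2 = -7 + 0.618*20 = 5.3600
Compare f(x_1) and f(x_2) to determine which subinterval to keep.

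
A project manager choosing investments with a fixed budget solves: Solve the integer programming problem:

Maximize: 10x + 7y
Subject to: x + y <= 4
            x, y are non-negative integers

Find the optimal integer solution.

Objective: 10x + 7y, constraint: x + y <= 4
Coefficient of x is 10 >= coefficient of y is 7, so allocate the entire budget to x.
Optimal: x = 4, y = 0, value = 40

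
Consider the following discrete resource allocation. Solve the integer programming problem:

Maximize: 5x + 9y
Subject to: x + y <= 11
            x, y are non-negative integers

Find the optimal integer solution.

Objective: 5x + 9y, constraint: x + y <= 11
Coefficient of y is 9 > coefficient of x is 5, so allocate the entire budget to y.
Optimal: x = 0, y = 11, value = 99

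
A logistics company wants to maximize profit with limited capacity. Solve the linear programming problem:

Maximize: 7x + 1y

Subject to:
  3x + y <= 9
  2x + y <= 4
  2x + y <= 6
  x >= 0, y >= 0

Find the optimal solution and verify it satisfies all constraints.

Feasible vertices: (0, 0), (0, 4), (2, 0)
Objective 7x + 1y at each vertex:
  (0, 0): 0
  (0, 4): 4
  (2, 0): 14
Maximum is 14 at (2, 0).
Verify constraints at (x, y) = (2, 0):
  3*2 + 1*0 = 6 <= 9
  2*2 + 1*0 = 4 <= 4 (active)
  2*2 + 1*0 = 4 <= 6
  x = 2 >= 0, y = 0 >= 0. All constraints satisfied.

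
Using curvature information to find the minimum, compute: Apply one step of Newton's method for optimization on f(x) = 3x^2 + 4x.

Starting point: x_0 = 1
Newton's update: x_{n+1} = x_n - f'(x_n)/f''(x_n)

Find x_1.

f(x) = 3x^2 + 4x
f'(x) = 6x + (4), f''(x) = 6
Newton step: x_1 = x_0 - f'(x_0)/f''(x_0)
f'(1) = 10
x_1 = 1 - 10/6 = -2/3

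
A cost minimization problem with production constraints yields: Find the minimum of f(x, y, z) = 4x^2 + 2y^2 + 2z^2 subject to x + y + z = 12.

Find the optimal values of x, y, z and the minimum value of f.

Using Lagrange multipliers on f = 4x^2 + 2y^2 + 2z^2 with constraint x + y + z = 12:
Conditions: 2*4*x = lambda, 2*2*y = lambda, 2*2*z = lambda
So x = lambda/8, y = lambda/4, z = lambda/4
Substituting into constraint: lambda * (5/8) = 12
lambda = 96/5
x = 12/5, y = 24/5, z = 24/5
Minimum value = 576/5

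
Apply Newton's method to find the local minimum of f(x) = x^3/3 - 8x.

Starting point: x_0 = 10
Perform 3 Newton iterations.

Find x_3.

f(x) = x^3/3 - 8x
f'(x) = x^2 - 8, f''(x) = 2x
Newton update: x_{n+1} = x_n - (x_n^2 - 8)/(2*x_n)
Step 1: x_0 = 10, f'=92, f''=20, x_1 = 27/5
Step 2: x_1 = 27/5, f'=529/25, f''=54/5, x_2 = 929/270
Step 3: x_2 = 929/270, f'=279841/72900, f''=929/135, x_3 = 1446241/501660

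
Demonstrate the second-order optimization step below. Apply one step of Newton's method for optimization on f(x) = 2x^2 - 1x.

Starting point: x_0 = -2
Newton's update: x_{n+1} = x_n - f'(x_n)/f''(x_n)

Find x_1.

f(x) = 2x^2 - 1x
f'(x) = 4x + (-1), f''(x) = 4
Newton step: x_1 = x_0 - f'(x_0)/f''(x_0)
f'(-2) = -9
x_1 = -2 - -9/4 = 1/4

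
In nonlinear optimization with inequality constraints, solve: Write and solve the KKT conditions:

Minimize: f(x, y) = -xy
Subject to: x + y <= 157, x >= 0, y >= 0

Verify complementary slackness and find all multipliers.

Problem: min -xy s.t. x + y <= 157 (multiplier lambda), x >= 0 (mu_x), y >= 0 (mu_y)
KKT stationarity: -y + lambda - mu_x = 0, -x + lambda - mu_y = 0, with lambda, mu_x, mu_y >= 0
Complementary slackness: lambda*(x + y - 157) = 0, mu_x*x = 0, mu_y*y = 0
If lambda = 0: y = -mu_x <= 0 and x = -mu_y <= 0 force x = y = 0 with f = 0; but x = y = 157/2 is feasible with f = -24649/4 < 0, so this is not the minimum. Hence lambda > 0 and x + y = 157.
Try x > 0, y > 0 (so mu_x = mu_y = 0): y = lambda, x = lambda => x = y = lambda
x + y = 157 => 2*lambda = 157 => lambda = 157/2
x* = y* = 157/2 > 0, consistent with mu_x = mu_y = 0.
(Any feasible point with x = 0 or y = 0 has f = 0 > -24649/4, so the minimum is not on those boundaries.)
min(-xy) = -24649/4 (i.e. max xy = 24649/4)
Multipliers: lambda = 157/2, mu_x = 0, mu_y = 0
Complementary slackness: lambda*(x + y - 157) = 157/2*(157/2 + 157/2 - 157) = 0, mu_x*x = 0*157/2 = 0, mu_y*y = 0*157/2 = 0. Satisfied.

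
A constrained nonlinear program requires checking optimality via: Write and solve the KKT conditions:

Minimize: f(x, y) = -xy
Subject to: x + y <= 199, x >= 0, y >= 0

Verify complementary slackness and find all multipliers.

Problem: min -xy s.t. x + y <= 199 (multiplier lambda), x >= 0 (mu_x), y >= 0 (mu_y)
KKT stationarity: -y + lambda - mu_x = 0, -x + lambda - mu_y = 0, with lambda, mu_x, mu_y >= 0
Complementary slackness: lambda*(x + y - 199) = 0, mu_x*x = 0, mu_y*y = 0
If lambda = 0: y = -mu_x <= 0 and x = -mu_y <= 0 force x = y = 0 with f = 0; but x = y = 199/2 is feasible with f = -39601/4 < 0, so this is not the minimum. Hence lambda > 0 and x + y = 199.
Try x > 0, y > 0 (so mu_x = mu_y = 0): y = lambda, x = lambda => x = y = lambda
x + y = 199 => 2*lambda = 199 => lambda = 199/2
x* = y* = 199/2 > 0, consistent with mu_x = mu_y = 0.
(Any feasible point with x = 0 or y = 0 has f = 0 > -39601/4, so the minimum is not on those boundaries.)
min(-xy) = -39601/4 (i.e. max xy = 39601/4)
Multipliers: lambda = 199/2, mu_x = 0, mu_y = 0
Complementary slackness: lambda*(x + y - 199) = 199/2*(199/2 + 199/2 - 199) = 0, mu_x*x = 0*199/2 = 0, mu_y*y = 0*199/2 = 0. Satisfied.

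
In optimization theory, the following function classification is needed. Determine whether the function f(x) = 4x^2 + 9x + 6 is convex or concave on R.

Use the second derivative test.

f(x) = 4x^2 + 9x + 6
f'(x) = 8x + 9
f''(x) = 8
Since f''(x) = 8 > 0 for all x, f is convex on R.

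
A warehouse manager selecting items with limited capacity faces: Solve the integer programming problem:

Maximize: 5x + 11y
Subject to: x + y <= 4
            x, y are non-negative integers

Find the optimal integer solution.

Objective: 5x + 11y, constraint: x + y <= 4
Coefficient of y is 11 > coefficient of x is 5, so allocate the entire budget to y.
Optimal: x = 0, y = 4, value = 44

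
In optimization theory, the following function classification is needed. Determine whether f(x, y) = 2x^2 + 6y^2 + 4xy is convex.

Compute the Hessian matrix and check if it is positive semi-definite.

f(x,y) = 2x^2 + 6y^2 + 4xy
Hessian H = [[4, 4], [4, 12]]
trace(H) = 16, det(H) = 32
Eigenvalues: (16 +/- sqrt(128)) / 2 = 13.66, 2.343
Since both eigenvalues > 0, f is convex.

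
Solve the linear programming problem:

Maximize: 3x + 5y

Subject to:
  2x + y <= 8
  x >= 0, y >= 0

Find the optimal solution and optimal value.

The feasible region has vertices at [(0, 0), (4, 0), (0, 8)].
Checking objective 3x + 5y at each vertex:
  (0, 0): 3*0 + 5*0 = 0
  (4, 0): 3*4 + 5*0 = 12
  (0, 8): 3*0 + 5*8 = 40
Maximum is 40 at (0, 8).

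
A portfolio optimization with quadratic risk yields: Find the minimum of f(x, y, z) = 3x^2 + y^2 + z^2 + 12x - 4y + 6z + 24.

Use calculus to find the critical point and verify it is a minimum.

f(x,y,z) = 3x^2 + y^2 + z^2 + 12x - 4y + 6z + 24
df/dx = 6x + (12) = 0 => x = -2
df/dy = 2y + (-4) = 0 => y = 2
df/dz = 2z + (6) = 0 => z = -3
f(-2,2,-3) = 3*(-2)^2 + 1*(2)^2 + 1*(-3)^2 + 12*(-2) + -4*(2) + 6*(-3) + 24 = -1
Hessian is diagonal with entries 6, 2, 2 > 0, confirmed minimum.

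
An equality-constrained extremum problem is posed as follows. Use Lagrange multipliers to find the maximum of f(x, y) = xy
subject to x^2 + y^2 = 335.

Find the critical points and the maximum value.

Lagrange conditions: y = 2*lambda*x and x = 2*lambda*y
If x = 0 then y = 0, violating the constraint, so x, y != 0.
Dividing: y/x = x/y => x^2 = y^2 => y = x or y = -x
Constraint: 2x^2 = 335 => x^2 = 335/2 => x = +/-sqrt(335/2)
Critical points: (sqrt(335/2), sqrt(335/2)), (-sqrt(335/2), -sqrt(335/2)), (sqrt(335/2), -sqrt(335/2)), (-sqrt(335/2), sqrt(335/2))
  y = x:  xy = x^2 = 335/2  at (sqrt(335/2), sqrt(335/2)) and (-sqrt(335/2), -sqrt(335/2))
  y = -x: xy = -x^2 = -335/2 at (sqrt(335/2), -sqrt(335/2)) and (-sqrt(335/2), sqrt(335/2))
Maximum xy = 335/2 at (sqrt(335/2), sqrt(335/2)) and (-sqrt(335/2), -sqrt(335/2))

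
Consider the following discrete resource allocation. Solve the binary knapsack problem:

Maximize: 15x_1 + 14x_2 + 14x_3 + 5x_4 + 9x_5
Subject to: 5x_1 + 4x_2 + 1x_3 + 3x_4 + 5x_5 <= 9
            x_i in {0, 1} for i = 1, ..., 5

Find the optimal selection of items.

Items: item 1 (v=15, w=5), item 2 (v=14, w=4), item 3 (v=14, w=1), item 4 (v=5, w=3), item 5 (v=9, w=5)
Capacity: 9
Checking all 32 subsets (w = total weight, v = total value):
  {}: w = 0, v = 0
  {1}: w = 5, v = 15
  {2}: w = 4, v = 14
  {3}: w = 1, v = 14
  {4}: w = 3, v = 5
  {5}: w = 5, v = 9
  {1, 2}: w = 9, v = 29
  {1, 3}: w = 6, v = 29
  {1, 4}: w = 8, v = 20
  {1, 5}: w = 10 > 9, infeasible
  {2, 3}: w = 5, v = 28
  {2, 4}: w = 7, v = 19
  {2, 5}: w = 9, v = 23
  {3, 4}: w = 4, v = 19
  {3, 5}: w = 6, v = 23
  {4, 5}: w = 8, v = 14
  {1, 2, 3}: w = 10 > 9, infeasible
  {1, 2, 4}: w = 12 > 9, infeasible
  {1, 2, 5}: w = 14 > 9, infeasible
  {1, 3, 4}: w = 9, v = 34
  {1, 3, 5}: w = 11 > 9, infeasible
  {1, 4, 5}: w = 13 > 9, infeasible
  {2, 3, 4}: w = 8, v = 33
  {2, 3, 5}: w = 10 > 9, infeasible
  {2, 4, 5}: w = 12 > 9, infeasible
  {3, 4, 5}: w = 9, v = 28
  {1, 2, 3, 4}: w = 13 > 9, infeasible
  {1, 2, 3, 5}: w = 15 > 9, infeasible
  {1, 2, 4, 5}: w = 17 > 9, infeasible
  {1, 3, 4, 5}: w = 14 > 9, infeasible
  {2, 3, 4, 5}: w = 13 > 9, infeasible
  {1, 2, 3, 4, 5}: w = 18 > 9, infeasible
Best feasible subset: items [1, 3, 4]
Total weight: 9 <= 9, total value: 34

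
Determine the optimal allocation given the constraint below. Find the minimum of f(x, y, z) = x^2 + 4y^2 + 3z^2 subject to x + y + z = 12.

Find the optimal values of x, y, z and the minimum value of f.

Using Lagrange multipliers on f = x^2 + 4y^2 + 3z^2 with constraint x + y + z = 12:
Conditions: 2*1*x = lambda, 2*4*y = lambda, 2*3*z = lambda
So x = lambda/2, y = lambda/8, z = lambda/6
Substituting into constraint: lambda * (19/24) = 12
lambda = 288/19
x = 144/19, y = 36/19, z = 48/19
Minimum value = 1728/19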